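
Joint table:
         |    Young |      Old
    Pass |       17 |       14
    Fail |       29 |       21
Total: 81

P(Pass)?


P(Pass) = (17+14)/81 = 31/81

P(Pass) = 31/81 ≈ 38.27%


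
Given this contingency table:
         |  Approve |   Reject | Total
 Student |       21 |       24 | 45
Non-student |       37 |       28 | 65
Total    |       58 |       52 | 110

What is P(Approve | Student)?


P(Approve | Student) = 21/(21+24) = 21/45 = 7/15

P(Approve|Student) = 7/15 ≈ 46.67%


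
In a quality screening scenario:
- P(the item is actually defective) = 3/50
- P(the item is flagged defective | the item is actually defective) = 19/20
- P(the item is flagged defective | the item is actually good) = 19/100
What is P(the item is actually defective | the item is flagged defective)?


Using Bayes' theorem:
P(A|B) = P(B|A)·P(A) / P(B)

P(the item is flagged defective) = 19/20 × 3/50 + 19/100 × 47/50
= 57/1000 + 893/5000 = 589/2500

P(the item is actually defective|the item is flagged defective) = (57/1000) / (589/2500) = 15/62

P(the item is actually defective|the item is flagged defective) = 15/62 ≈ 24.19%


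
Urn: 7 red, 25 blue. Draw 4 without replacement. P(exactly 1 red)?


Hypergeometric: C(7,1)×C(25,3)/C(32,4)
= 7×2300/35960 = 805/1798

P(X=1) = 805/1798 ≈ 44.77%


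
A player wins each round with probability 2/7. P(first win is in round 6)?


Geometric: P(X=6) = (1-p)^(k-1)×p = (5/7)^5×2/7 = 6250/117649

P(X=6) = 6250/117649 ≈ 5.31%


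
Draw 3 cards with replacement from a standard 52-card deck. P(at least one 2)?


P(not a 2) = 48/52 = 12/13
P(none in 3 draws) = (12/13)^3 = 1728/2197
P(≥1 2) = 1 - 1728/2197 = 469/2197

P = 469/2197 ≈ 21.35%


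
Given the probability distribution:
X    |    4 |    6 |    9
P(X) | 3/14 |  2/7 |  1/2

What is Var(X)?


E[X] = 99/14
E[X²] = 759/14
Var(X) = E[X²] - (E[X])² = 759/14 - 9801/196 = 825/196

Var(X) = 825/196 ≈ 4.2092


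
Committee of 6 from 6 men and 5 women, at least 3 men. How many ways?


Count by #men:
  3M,3W: C(6,3)×C(5,3)=200
  4M,2W: C(6,4)×C(5,2)=150
  5M,1W: C(6,5)×C(5,1)=30
  6M,0W: C(6,6)×C(5,0)=1
Total = 381

381


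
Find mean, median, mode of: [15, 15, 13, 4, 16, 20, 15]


Sorted: [4, 13, 15, 15, 15, 16, 20]
Mean = 98/7 = 14
Median = 15
Freq: {15: 3, 13: 1, 4: 1, 16: 1, 20: 1}
Mode: [15]

Mean=14, Median=15, Mode=15


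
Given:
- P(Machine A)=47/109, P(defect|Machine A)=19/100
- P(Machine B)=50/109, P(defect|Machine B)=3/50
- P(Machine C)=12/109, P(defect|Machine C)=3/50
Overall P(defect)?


P(B) = Σ P(B|Aᵢ)×P(Aᵢ)
  19/100×47/109 = 893/10900
  3/50×50/109 = 3/109
  3/50×12/109 = 18/2725
Sum = 253/2180

P(defect) = 253/2180 ≈ 11.61%


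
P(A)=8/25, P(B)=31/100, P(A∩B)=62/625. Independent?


P(A)×P(B) = 62/625
P(A∩B) = 62/625
Equal ✓ → Independent

Yes, independent


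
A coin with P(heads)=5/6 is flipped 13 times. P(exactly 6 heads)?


Binomial: P(X=6) = C(13,6)×p^6×(1-p)^7
= 1716 × 15625/46656 × 1/279936 = 2234375/1088391168

P(X=6) = 2234375/1088391168 ≈ 0.21%


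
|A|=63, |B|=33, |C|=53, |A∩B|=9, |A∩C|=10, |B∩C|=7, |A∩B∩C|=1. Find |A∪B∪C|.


|A∪B∪C| = 63+33+53-9-10-7+1 = 124

|A∪B∪C| = 124


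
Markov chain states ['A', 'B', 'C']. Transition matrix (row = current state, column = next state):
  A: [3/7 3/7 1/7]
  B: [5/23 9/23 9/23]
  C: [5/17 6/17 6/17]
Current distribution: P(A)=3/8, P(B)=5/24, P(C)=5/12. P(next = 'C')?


P(next=C) = Σᵢ P(now=i)×P(i→C)
= 3/8×1/7 + 5/24×9/23 + 5/12×6/17
= 3/56 + 15/184 + 5/34 = 3089/10948

P = 3089/10948 ≈ 0.2822


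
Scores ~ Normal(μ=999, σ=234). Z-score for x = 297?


z = (x - μ)/σ = (297 - 999)/234 = -3.0

z = -3.0


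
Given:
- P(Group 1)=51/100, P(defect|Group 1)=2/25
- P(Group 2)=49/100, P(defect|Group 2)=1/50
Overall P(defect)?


P(B) = Σ P(B|Aᵢ)×P(Aᵢ)
  2/25×51/100 = 51/1250
  1/50×49/100 = 49/5000
Sum = 253/5000

P(defect) = 253/5000 ≈ 5.06%


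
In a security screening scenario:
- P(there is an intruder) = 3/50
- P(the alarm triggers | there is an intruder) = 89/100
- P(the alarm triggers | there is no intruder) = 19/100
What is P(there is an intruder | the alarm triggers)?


Using Bayes' theorem:
P(A|B) = P(B|A)·P(A) / P(B)

P(the alarm triggers) = 89/100 × 3/50 + 19/100 × 47/50
= 267/5000 + 893/5000 = 29/125

P(there is an intruder|the alarm triggers) = (267/5000) / (29/125) = 267/1160

P(there is an intruder|the alarm triggers) = 267/1160 ≈ 23.02%


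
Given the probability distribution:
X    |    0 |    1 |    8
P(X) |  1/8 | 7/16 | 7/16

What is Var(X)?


E[X] = 63/16
E[X²] = 455/16
Var(X) = E[X²] - (E[X])² = 455/16 - 3969/256 = 3311/256

Var(X) = 3311/256 ≈ 12.9336


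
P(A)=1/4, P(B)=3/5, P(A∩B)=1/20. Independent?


P(A)×P(B) = 3/20
P(A∩B) = 1/20
Not equal → NOT independent

No, not independent


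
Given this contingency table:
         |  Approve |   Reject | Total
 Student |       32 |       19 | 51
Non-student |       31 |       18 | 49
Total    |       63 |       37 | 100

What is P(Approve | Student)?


P(Approve | Student) = 32/(32+19) = 32/51

P(Approve|Student) = 32/51 ≈ 62.75%


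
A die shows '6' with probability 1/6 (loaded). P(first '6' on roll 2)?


Geometric: P(X=2) = (1-p)^(k-1)×p = (5/6)^1×1/6 = 5/36

P(X=2) = 5/36 ≈ 13.89%


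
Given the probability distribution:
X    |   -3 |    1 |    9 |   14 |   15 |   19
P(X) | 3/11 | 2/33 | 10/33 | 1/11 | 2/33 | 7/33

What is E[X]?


E[X] = Σ x·P(X=x)
= (-3)×(3/11) + (1)×(2/33) + (9)×(10/33) + (14)×(1/11) + (15)×(2/33) + (19)×(7/33)
= 90/11

E[X] = 90/11


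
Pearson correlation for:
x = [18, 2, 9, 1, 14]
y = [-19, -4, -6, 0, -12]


n=5, Σx=44, Σy=-41, Σxy=-572, Σx²=606, Σy²=557
r = (5×(-572) - 44×(-41))/√((5×606 - 44²)(5×557 - (-41)²))
= -1056/√(1094×1104) = -1056/√1207776 ≈ -1056/1098.9886 ≈ -0.9609

r ≈ -0.9609


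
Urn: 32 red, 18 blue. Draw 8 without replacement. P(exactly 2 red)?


Hypergeometric: C(32,2)×C(18,6)/C(50,8)
= 496×18564/536878650 = 219232/12782825

P(X=2) = 219232/12782825 ≈ 1.72%


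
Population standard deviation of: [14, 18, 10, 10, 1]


Mean = 53/5
  (14-53/5)²=289/25
  (18-53/5)²=1369/25
  (10-53/5)²=9/25
  (10-53/5)²=9/25
  (1-53/5)²=2304/25
Σ(x-μ)² = 796/5
σ² = (796/5)/5 = 796/25

σ = √(796/25) ≈ 5.6427


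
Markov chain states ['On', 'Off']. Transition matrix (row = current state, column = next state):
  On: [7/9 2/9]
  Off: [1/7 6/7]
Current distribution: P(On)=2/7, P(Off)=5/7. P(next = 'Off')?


P(next=Off) = Σᵢ P(now=i)×P(i→Off)
= 2/7×2/9 + 5/7×6/7
= 4/63 + 30/49 = 298/441

P = 298/441 ≈ 0.6757


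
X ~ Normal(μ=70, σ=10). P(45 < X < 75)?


z₁=(45-70)/10=-2.5, z₂=(75-70)/10=0.5
P = Φ(0.5) - Φ(-2.5) = 0.691462 - 0.006210 = 0.685252 ≈ 0.6853

P(45 < X < 75) ≈ 0.6853


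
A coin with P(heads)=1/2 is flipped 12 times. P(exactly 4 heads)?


Binomial: P(X=4) = C(12,4)×p^4×(1-p)^8
= 495 × 1/16 × 1/256 = 495/4096

P(X=4) = 495/4096 ≈ 12.08%


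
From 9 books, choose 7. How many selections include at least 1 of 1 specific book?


Complement: C(9,7) - C(8,7) = 36 - 8 = 28

28


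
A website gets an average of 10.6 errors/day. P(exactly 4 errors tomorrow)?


Poisson(λ=10.6): P(X=4) = e^(-λ)×λ^k/k!
= e^(-10.6) × 10.6^4 / 4!
≈ 2.491600973e-05 × 12624.7696 / 24 ≈ 0.013107

P(X=4) ≈ 0.013107 ≈ 1.31%


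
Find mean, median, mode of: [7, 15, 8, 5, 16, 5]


Sorted: [5, 5, 7, 8, 15, 16]
Mean = 56/6 = 28/3
Median = 15/2
Freq: {7: 1, 15: 1, 8: 1, 5: 2, 16: 1}
Mode: [5]

Mean=28/3, Median=15/2, Mode=5


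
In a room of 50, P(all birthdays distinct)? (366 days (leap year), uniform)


P(all different) = Π(366-i)/366 for i=0..49
= (366/366)×(365/366)×...×(317/366)
= 0.029927

P ≈ 0.0299 ≈ 2.99%


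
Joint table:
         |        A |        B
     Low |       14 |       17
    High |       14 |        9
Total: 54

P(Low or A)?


P(Low∨A) = P(Low) + P(A) - P(Low∧A)
= (31 + 28 - 14)/54 = 45/54 = 5/6

P = 5/6 ≈ 83.33%


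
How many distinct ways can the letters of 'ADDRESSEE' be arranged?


Letters: 9, freq: {'A': 1, 'D': 2, 'R': 1, 'E': 3, 'S': 2}
9!/(1!×2!×1!×3!×2!) = 362880/24 = 15120

15120


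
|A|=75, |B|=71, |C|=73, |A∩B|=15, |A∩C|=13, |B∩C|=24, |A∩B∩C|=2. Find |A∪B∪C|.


|A∪B∪C| = 75+71+73-15-13-24+2 = 169

|A∪B∪C| = 169


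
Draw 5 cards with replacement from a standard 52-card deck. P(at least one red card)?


P(not a red card) = 26/52 = 1/2
P(none in 5 draws) = (1/2)^5 = 1/32
P(≥1 red card) = 1 - 1/32 = 31/32

P = 31/32 ≈ 96.88%


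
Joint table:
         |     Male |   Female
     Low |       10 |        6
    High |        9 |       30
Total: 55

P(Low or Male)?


P(Low∨Male) = P(Low) + P(Male) - P(Low∧Male)
= (16 + 19 - 10)/55 = 25/55 = 5/11

P = 5/11 ≈ 45.45%


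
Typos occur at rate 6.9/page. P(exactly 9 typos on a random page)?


Poisson(λ=6.9): P(X=9) = e^(-λ)×λ^k/k!
= e^(-6.9) × 6.9^9 / 9!
≈ 0.001007785429 × 35452087.8356 / 362880 ≈ 0.098457

P(X=9) ≈ 0.098457 ≈ 9.85%


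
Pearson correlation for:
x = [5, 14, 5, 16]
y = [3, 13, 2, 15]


n=4, Σx=40, Σy=33, Σxy=447, Σx²=502, Σy²=407
r = (4×447 - 40×33)/√((4×502 - 40²)(4×407 - 33²))
= 468/√(408×539) = 468/√219912 ≈ 468/468.9478 ≈ 0.9980

r ≈ 0.9980


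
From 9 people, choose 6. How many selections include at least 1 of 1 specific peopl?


Complement: C(9,6) - C(8,6) = 84 - 28 = 56

56


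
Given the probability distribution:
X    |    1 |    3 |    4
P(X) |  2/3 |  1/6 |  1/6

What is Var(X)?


E[X] = 11/6
E[X²] = 29/6
Var(X) = E[X²] - (E[X])² = 29/6 - 121/36 = 53/36

Var(X) = 53/36 ≈ 1.4722


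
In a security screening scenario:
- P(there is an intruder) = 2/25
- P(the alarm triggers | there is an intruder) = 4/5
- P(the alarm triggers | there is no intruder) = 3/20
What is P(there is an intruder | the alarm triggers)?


Using Bayes' theorem:
P(A|B) = P(B|A)·P(A) / P(B)

P(the alarm triggers) = 4/5 × 2/25 + 3/20 × 23/25
= 8/125 + 69/500 = 101/500

P(there is an intruder|the alarm triggers) = (8/125) / (101/500) = 32/101

P(there is an intruder|the alarm triggers) = 32/101 ≈ 31.68%


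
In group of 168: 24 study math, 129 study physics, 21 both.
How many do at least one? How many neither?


|A∪B| = 24+129-21 = 132
Neither = 168-132 = 36

At least one: 132; Neither: 36


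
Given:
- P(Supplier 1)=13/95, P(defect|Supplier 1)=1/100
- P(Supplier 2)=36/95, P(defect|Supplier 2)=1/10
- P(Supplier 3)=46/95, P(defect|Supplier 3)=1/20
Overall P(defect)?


P(B) = Σ P(B|Aᵢ)×P(Aᵢ)
  1/100×13/95 = 13/9500
  1/10×36/95 = 18/475
  1/20×46/95 = 23/950
Sum = 603/9500

P(defect) = 603/9500 ≈ 6.35%


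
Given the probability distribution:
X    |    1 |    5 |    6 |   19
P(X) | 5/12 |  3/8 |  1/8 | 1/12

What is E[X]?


E[X] = Σ x·P(X=x)
= (1)×(5/12) + (5)×(3/8) + (6)×(1/8) + (19)×(1/12)
= 37/8

E[X] = 37/8


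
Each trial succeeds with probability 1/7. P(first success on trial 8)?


Geometric: P(X=8) = (1-p)^(k-1)×p = (6/7)^7×1/7 = 279936/5764801

P(X=8) = 279936/5764801 ≈ 4.86%


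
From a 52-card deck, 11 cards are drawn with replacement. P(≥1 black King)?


P(not a black King) = 50/52 = 25/26
P(none in 11 draws) = (25/26)^11 = 2384185791015625/3670344486987776
P(≥1 black King) = 1 - 2384185791015625/3670344486987776 = 1286158695972151/3670344486987776

P = 1286158695972151/3670344486987776 ≈ 35.04%


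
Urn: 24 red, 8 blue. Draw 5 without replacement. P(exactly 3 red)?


Hypergeometric: C(24,3)×C(8,2)/C(32,5)
= 2024×28/201376 = 253/899

P(X=3) = 253/899 ≈ 28.14%


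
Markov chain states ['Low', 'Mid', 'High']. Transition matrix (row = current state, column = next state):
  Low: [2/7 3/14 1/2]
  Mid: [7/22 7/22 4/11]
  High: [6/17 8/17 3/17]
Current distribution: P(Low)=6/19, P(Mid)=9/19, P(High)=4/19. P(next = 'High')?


P(next=High) = Σᵢ P(now=i)×P(i→High)
= 6/19×1/2 + 9/19×4/11 + 4/19×3/17
= 3/19 + 36/209 + 12/323 = 1305/3553

P = 1305/3553 ≈ 0.3673


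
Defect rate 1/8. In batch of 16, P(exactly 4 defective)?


Binomial: P(X=4) = C(16,4)×p^4×(1-p)^12
= 1820 × 1/4096 × 13841287201/68719476736 = 6297785676455/70368744177664

P(X=4) = 6297785676455/70368744177664 ≈ 8.95%


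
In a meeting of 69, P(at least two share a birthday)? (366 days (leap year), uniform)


P(all different) = Π(366-i)/366 for i=0..68
= 0.001057
P(match) = 1 - 0.001057 = 0.998943

P ≈ 0.9989 ≈ 99.89%


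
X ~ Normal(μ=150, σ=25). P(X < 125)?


z = (125-150)/25 = -1.0
P(Z < -1.0) = 0.1587

P(X < 125) ≈ 0.1587


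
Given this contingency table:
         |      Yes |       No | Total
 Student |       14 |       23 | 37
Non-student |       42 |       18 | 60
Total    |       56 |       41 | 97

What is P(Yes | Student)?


P(Yes | Student) = 14/(14+23) = 14/37

P(Yes|Student) = 14/37 ≈ 37.84%


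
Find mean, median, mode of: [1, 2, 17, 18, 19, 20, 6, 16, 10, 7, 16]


Sorted: [1, 2, 6, 7, 10, 16, 16, 17, 18, 19, 20]
Mean = 132/11 = 12
Median = 16
Freq: {1: 1, 2: 1, 17: 1, 18: 1, 19: 1, 20: 1, 6: 1, 16: 2, 10: 1, 7: 1}
Mode: [16]

Mean=12, Median=16, Mode=16


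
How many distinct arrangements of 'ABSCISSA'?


Letters: 8, freq: {'A': 2, 'B': 1, 'S': 3, 'C': 1, 'I': 1}
8!/(2!×1!×3!×1!×1!) = 40320/12 = 3360

3360


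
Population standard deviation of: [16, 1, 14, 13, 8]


Mean = 52/5
  (16-52/5)²=784/25
  (1-52/5)²=2209/25
  (14-52/5)²=324/25
  (13-52/5)²=169/25
  (8-52/5)²=144/25
Σ(x-μ)² = 726/5
σ² = (726/5)/5 = 726/25

σ = √(726/25) ≈ 5.3889


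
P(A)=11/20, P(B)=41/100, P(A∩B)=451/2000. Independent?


P(A)×P(B) = 451/2000
P(A∩B) = 451/2000
Equal ✓ → Independent

Yes, independent


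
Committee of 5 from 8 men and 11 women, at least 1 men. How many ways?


Count by #men:
  1M,4W: C(8,1)×C(11,4)=2640
  2M,3W: C(8,2)×C(11,3)=4620
  3M,2W: C(8,3)×C(11,2)=3080
  4M,1W: C(8,4)×C(11,1)=770
  5M,0W: C(8,5)×C(11,0)=56
Total = 11166

11166


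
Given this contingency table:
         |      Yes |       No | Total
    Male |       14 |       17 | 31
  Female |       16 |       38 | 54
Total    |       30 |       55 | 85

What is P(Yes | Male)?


P(Yes | Male) = 14/(14+17) = 14/31

P(Yes|Male) = 14/31 ≈ 45.16%


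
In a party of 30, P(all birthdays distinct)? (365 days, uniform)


P(all different) = Π(365-i)/365 for i=0..29
= (365/365)×(364/365)×...×(336/365)
= 0.293684

P ≈ 0.2937 ≈ 29.37%


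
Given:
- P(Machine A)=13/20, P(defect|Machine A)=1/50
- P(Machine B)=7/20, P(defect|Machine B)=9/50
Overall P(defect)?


P(B) = Σ P(B|Aᵢ)×P(Aᵢ)
  1/50×13/20 = 13/1000
  9/50×7/20 = 63/1000
Sum = 19/250

P(defect) = 19/250 ≈ 7.60%


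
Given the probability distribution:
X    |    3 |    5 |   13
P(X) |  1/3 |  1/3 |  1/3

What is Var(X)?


E[X] = 7
E[X²] = 203/3
Var(X) = E[X²] - (E[X])² = 203/3 - 49 = 56/3

Var(X) = 56/3 ≈ 18.6667


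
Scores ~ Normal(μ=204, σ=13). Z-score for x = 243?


z = (x - μ)/σ = (243 - 204)/13 = 3.0

z = 3.0


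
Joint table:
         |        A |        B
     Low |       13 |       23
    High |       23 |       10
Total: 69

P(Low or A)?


P(Low∨A) = P(Low) + P(A) - P(Low∧A)
= (36 + 36 - 13)/69 = 59/69

P = 59/69 ≈ 85.51%


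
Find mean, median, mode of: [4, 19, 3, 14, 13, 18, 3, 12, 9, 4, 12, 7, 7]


Sorted: [3, 3, 4, 4, 7, 7, 9, 12, 12, 13, 14, 18, 19]
Mean = 125/13
Median = 9
Freq: {4: 2, 19: 1, 3: 2, 14: 1, 13: 1, 18: 1, 12: 2, 9: 1, 7: 2}
Mode: [3, 4, 7, 12]

Mean=125/13, Median=9, Mode=[3, 4, 7, 12]


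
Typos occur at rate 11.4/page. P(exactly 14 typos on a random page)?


Poisson(λ=11.4): P(X=14) = e^(-λ)×λ^k/k!
= e^(-11.4) × 11.4^14 / 14!
≈ 1.119548484e-05 × 6.26134910385e+14 / 87178291200 ≈ 0.080409

P(X=14) ≈ 0.080409 ≈ 8.04%


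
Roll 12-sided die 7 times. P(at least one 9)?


P(no 9)^7 = (11/12)^7 = 19487171/35831808
P(≥1) = 1 - 19487171/35831808 = 16344637/35831808

P = 16344637/35831808 ≈ 45.61%


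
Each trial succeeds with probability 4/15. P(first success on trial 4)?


Geometric: P(X=4) = (1-p)^(k-1)×p = (11/15)^3×4/15 = 5324/50625

P(X=4) = 5324/50625 ≈ 10.52%


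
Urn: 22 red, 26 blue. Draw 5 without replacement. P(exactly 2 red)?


Hypergeometric: C(22,2)×C(26,3)/C(48,5)
= 231×2600/1712304 = 2275/6486

P(X=2) = 2275/6486 ≈ 35.08%


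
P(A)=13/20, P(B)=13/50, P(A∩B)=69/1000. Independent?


P(A)×P(B) = 169/1000
P(A∩B) = 69/1000
Not equal → NOT independent

No, not independent


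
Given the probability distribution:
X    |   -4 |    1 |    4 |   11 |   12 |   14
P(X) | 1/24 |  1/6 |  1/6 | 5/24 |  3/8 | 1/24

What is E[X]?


E[X] = Σ x·P(X=x)
= (-4)×(1/24) + (1)×(1/6) + (4)×(1/6) + (11)×(5/24) + (12)×(3/8) + (14)×(1/24)
= 193/24

E[X] = 193/24


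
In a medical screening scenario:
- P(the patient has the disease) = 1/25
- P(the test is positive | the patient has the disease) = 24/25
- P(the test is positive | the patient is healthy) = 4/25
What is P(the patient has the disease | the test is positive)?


Using Bayes' theorem:
P(A|B) = P(B|A)·P(A) / P(B)

P(the test is positive) = 24/25 × 1/25 + 4/25 × 24/25
= 24/625 + 96/625 = 24/125

P(the patient has the disease|the test is positive) = (24/625) / (24/125) = 1/5

P(the patient has the disease|the test is positive) = 1/5 ≈ 20.00%


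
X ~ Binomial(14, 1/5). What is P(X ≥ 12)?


P(X ≥ 12) = Σ P(X=i) for i=12..14
P(X=12) = 1456/6103515625
P(X=13) = 56/6103515625
P(X=14) = 1/6103515625
Sum = 1513/6103515625

P(X ≥ 12) = 1513/6103515625 ≈ 0.00%


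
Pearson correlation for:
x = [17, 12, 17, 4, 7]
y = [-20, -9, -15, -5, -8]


n=5, Σx=57, Σy=-57, Σxy=-779, Σx²=787, Σy²=795
r = (5×(-779) - 57×(-57))/√((5×787 - 57²)(5×795 - (-57)²))
= -646/√(686×726) = -646/√498036 ≈ -646/705.7167 ≈ -0.9154

r ≈ -0.9154


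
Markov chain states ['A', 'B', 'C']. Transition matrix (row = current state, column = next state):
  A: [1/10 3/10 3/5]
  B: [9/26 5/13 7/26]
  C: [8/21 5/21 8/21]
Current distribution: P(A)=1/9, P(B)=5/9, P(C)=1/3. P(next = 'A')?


P(next=A) = Σᵢ P(now=i)×P(i→A)
= 1/9×1/10 + 5/9×9/26 + 1/3×8/21
= 1/90 + 5/26 + 8/63 = 451/1365

P = 451/1365 ≈ 0.3304


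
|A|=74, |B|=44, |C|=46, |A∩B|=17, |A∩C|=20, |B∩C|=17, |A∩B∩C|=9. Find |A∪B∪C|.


|A∪B∪C| = 74+44+46-17-20-17+9 = 119

|A∪B∪C| = 119


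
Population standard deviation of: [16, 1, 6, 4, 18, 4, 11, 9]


Mean = 69/8
  (16-69/8)²=3481/64
  (1-69/8)²=3721/64
  (6-69/8)²=441/64
  (4-69/8)²=1369/64
  (18-69/8)²=5625/64
  (4-69/8)²=1369/64
  (11-69/8)²=361/64
  (9-69/8)²=9/64
Σ(x-μ)² = 2047/8
σ² = (2047/8)/8 = 2047/64

σ = √(2047/64) ≈ 5.6555


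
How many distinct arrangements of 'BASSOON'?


Letters: 7, freq: {'B': 1, 'A': 1, 'S': 2, 'O': 2, 'N': 1}
7!/(1!×1!×2!×2!×1!) = 5040/4 = 1260

1260


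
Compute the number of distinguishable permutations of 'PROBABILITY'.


Letters: 11, freq: {'P': 1, 'R': 1, 'O': 1, 'B': 2, 'A': 1, 'I': 2, 'L': 1, 'T': 1, 'Y': 1}
11!/(1!×1!×1!×2!×1!×2!×1!×1!×1!) = 39916800/4 = 9979200

9979200


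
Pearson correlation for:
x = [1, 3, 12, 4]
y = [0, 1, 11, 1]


n=4, Σx=20, Σy=13, Σxy=139, Σx²=170, Σy²=123
r = (4×139 - 20×13)/√((4×170 - 20²)(4×123 - 13²))
= 296/√(280×323) = 296/√90440 ≈ 296/300.7324 ≈ 0.9843

r ≈ 0.9843


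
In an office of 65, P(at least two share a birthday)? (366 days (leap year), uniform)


P(all different) = Π(366-i)/366 for i=0..64
= 0.002358
P(match) = 1 - 0.002358 = 0.997642

P ≈ 0.9976 ≈ 99.76%


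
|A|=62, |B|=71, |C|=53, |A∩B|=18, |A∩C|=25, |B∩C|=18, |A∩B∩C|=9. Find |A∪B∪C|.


|A∪B∪C| = 62+71+53-18-25-18+9 = 134

|A∪B∪C| = 134


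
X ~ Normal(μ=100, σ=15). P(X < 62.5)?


z = (62.5-100)/15 = -2.5
P(Z < -2.5) = 0.0062

P(X < 62.5) ≈ 0.0062


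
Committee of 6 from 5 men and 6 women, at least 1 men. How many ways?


Count by #men:
  1M,5W: C(5,1)×C(6,5)=30
  2M,4W: C(5,2)×C(6,4)=150
  3M,3W: C(5,3)×C(6,3)=200
  4M,2W: C(5,4)×C(6,2)=75
  5M,1W: C(5,5)×C(6,1)=6
Total = 461

461


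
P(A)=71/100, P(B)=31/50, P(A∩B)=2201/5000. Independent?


P(A)×P(B) = 2201/5000
P(A∩B) = 2201/5000
Equal ✓ → Independent

Yes, independent


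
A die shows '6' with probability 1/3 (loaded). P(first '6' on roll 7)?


Geometric: P(X=7) = (1-p)^(k-1)×p = (2/3)^6×1/3 = 64/2187

P(X=7) = 64/2187 ≈ 2.93%


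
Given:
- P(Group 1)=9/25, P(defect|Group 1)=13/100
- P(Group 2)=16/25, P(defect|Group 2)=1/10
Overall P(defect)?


P(B) = Σ P(B|Aᵢ)×P(Aᵢ)
  13/100×9/25 = 117/2500
  1/10×16/25 = 8/125
Sum = 277/2500

P(defect) = 277/2500 ≈ 11.08%


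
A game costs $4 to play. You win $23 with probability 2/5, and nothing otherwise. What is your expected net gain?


E[gain] = (23-4)×2/5 + (-4)×3/5
= 38/5 - 12/5 = 26/5

Expected net gain = $26/5 ≈ $5.20


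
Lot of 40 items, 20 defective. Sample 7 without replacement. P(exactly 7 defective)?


Hypergeometric: C(20,7)×C(20,0)/C(40,7)
= 77520×1/18643560 = 2/481

P(X=7) = 2/481 ≈ 0.42%


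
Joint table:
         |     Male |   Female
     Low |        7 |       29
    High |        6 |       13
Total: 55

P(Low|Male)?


P(Low|Male) = 7/(7+6) = 7/13

P = 7/13 ≈ 53.85%


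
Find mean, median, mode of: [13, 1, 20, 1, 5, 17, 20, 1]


Sorted: [1, 1, 1, 5, 13, 17, 20, 20]
Mean = 78/8 = 39/4
Median = 9
Freq: {13: 1, 1: 3, 20: 2, 5: 1, 17: 1}
Mode: [1]

Mean=39/4, Median=9, Mode=1


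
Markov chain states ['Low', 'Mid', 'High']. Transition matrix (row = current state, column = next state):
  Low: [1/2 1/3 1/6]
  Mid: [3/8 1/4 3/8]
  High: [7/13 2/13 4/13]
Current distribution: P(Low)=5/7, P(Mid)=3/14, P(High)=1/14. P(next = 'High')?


P(next=High) = Σᵢ P(now=i)×P(i→High)
= 5/7×1/6 + 3/14×3/8 + 1/14×4/13
= 5/42 + 9/112 + 2/91 = 967/4368

P = 967/4368 ≈ 0.2214


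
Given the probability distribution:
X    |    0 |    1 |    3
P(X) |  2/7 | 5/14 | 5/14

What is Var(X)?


E[X] = 10/7
E[X²] = 25/7
Var(X) = E[X²] - (E[X])² = 25/7 - 100/49 = 75/49

Var(X) = 75/49 ≈ 1.5306


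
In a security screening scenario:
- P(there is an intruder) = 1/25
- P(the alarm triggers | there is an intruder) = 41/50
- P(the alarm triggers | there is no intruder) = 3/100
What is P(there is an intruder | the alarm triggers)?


Using Bayes' theorem:
P(A|B) = P(B|A)·P(A) / P(B)

P(the alarm triggers) = 41/50 × 1/25 + 3/100 × 24/25
= 41/1250 + 18/625 = 77/1250

P(there is an intruder|the alarm triggers) = (41/1250) / (77/1250) = 41/77

P(there is an intruder|the alarm triggers) = 41/77 ≈ 53.25%


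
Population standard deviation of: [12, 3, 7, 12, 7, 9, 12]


Mean = 62/7
  (12-62/7)²=484/49
  (3-62/7)²=1681/49
  (7-62/7)²=169/49
  (12-62/7)²=484/49
  (7-62/7)²=169/49
  (9-62/7)²=1/49
  (12-62/7)²=484/49
Σ(x-μ)² = 496/7
σ² = (496/7)/7 = 496/49

σ = √(496/49) ≈ 3.1816


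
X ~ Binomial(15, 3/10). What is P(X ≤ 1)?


P(X ≤ 1) = Σ P(X=i) for i=0..1
P(X=0) = 4747561509943/1000000000000000
P(X=1) = 6104007655641/200000000000000
Sum = 8816899947037/250000000000000

P(X ≤ 1) = 8816899947037/250000000000000 ≈ 3.53%


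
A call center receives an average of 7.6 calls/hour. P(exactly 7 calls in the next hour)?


Poisson(λ=7.6): P(X=7) = e^(-λ)×λ^k/k!
= e^(-7.6) × 7.6^7 / 7!
≈ 0.0005004514334 × 1464519.45718 / 5040 ≈ 0.145421

P(X=7) ≈ 0.145421 ≈ 14.54%


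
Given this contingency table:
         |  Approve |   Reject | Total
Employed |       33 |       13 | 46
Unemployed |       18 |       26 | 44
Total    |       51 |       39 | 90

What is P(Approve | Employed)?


P(Approve | Employed) = 33/(33+13) = 33/46

P(Approve|Employed) = 33/46 ≈ 71.74%


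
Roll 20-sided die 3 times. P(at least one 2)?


P(no 2)^3 = (19/20)^3 = 6859/8000
P(≥1) = 1 - 6859/8000 = 1141/8000

P = 1141/8000 ≈ 14.26%


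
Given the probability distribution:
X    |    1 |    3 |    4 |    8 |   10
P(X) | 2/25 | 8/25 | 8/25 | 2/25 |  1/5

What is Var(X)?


E[X] = 124/25
E[X²] = 166/5
Var(X) = E[X²] - (E[X])² = 166/5 - 15376/625 = 5374/625

Var(X) = 5374/625 ≈ 8.5984


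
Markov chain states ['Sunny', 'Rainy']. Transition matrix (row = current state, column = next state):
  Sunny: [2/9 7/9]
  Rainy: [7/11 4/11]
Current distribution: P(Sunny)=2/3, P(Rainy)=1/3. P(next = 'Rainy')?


P(next=Rainy) = Σᵢ P(now=i)×P(i→Rainy)
= 2/3×7/9 + 1/3×4/11
= 14/27 + 4/33 = 190/297

P = 190/297 ≈ 0.6397


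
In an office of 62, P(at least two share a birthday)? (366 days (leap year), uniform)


P(all different) = Π(366-i)/366 for i=0..61
= 0.004156
P(match) = 1 - 0.004156 = 0.995844

P ≈ 0.9958 ≈ 99.58%


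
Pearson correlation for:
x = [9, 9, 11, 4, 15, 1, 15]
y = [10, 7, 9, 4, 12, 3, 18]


n=7, Σx=64, Σy=63, Σxy=721, Σx²=750, Σy²=723
r = (7×721 - 64×63)/√((7×750 - 64²)(7×723 - 63²))
= 1015/√(1154×1092) = 1015/√1260168 ≈ 1015/1122.5720 ≈ 0.9042

r ≈ 0.9042


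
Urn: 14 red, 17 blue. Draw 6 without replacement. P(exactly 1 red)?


Hypergeometric: C(14,1)×C(17,5)/C(31,6)
= 14×6188/736281 = 952/8091

P(X=1) = 952/8091 ≈ 11.77%


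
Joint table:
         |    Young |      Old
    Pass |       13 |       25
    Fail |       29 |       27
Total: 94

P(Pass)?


P(Pass) = (13+25)/94 = 38/94 = 19/47

P(Pass) = 19/47 ≈ 40.43%


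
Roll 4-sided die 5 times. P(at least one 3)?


P(no 3)^5 = (3/4)^5 = 243/1024
P(≥1) = 1 - 243/1024 = 781/1024

P = 781/1024 ≈ 76.27%


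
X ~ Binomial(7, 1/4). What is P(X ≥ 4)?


P(X ≥ 4) = Σ P(X=i) for i=4..7
P(X=4) = 945/16384
P(X=5) = 189/16384
P(X=6) = 21/16384
P(X=7) = 1/16384
Sum = 289/4096

P(X ≥ 4) = 289/4096 ≈ 7.06%


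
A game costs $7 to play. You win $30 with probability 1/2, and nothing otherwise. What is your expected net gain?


E[gain] = (30-7)×1/2 + (-7)×1/2
= 23/2 - 7/2 = 8

Expected net gain = $8 ≈ $8.00


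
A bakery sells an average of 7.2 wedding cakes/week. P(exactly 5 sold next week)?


Poisson(λ=7.2): P(X=5) = e^(-λ)×λ^k/k!
= e^(-7.2) × 7.2^5 / 5!
≈ 0.0007465858084 × 19349.17632 / 120 ≈ 0.120382

P(X=5) ≈ 0.120382 ≈ 12.04%


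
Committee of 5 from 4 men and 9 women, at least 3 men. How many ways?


Count by #men:
  3M,2W: C(4,3)×C(9,2)=144
  4M,1W: C(4,4)×C(9,1)=9
Total = 153

153


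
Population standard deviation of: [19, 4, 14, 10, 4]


Mean = 51/5
  (19-51/5)²=1936/25
  (4-51/5)²=961/25
  (14-51/5)²=361/25
  (10-51/5)²=1/25
  (4-51/5)²=961/25
Σ(x-μ)² = 844/5
σ² = (844/5)/5 = 844/25

σ = √(844/25) ≈ 5.8103


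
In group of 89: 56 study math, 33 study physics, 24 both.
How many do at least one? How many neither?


|A∪B| = 56+33-24 = 65
Neither = 89-65 = 24

At least one: 65; Neither: 24


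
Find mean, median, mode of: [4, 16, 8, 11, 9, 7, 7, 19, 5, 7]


Sorted: [4, 5, 7, 7, 7, 8, 9, 11, 16, 19]
Mean = 93/10
Median = 15/2
Freq: {4: 1, 16: 1, 8: 1, 11: 1, 9: 1, 7: 3, 19: 1, 5: 1}
Mode: [7]

Mean=93/10, Median=15/2, Mode=7


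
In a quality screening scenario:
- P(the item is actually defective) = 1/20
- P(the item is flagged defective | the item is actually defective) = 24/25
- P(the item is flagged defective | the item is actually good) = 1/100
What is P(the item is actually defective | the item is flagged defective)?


Using Bayes' theorem:
P(A|B) = P(B|A)·P(A) / P(B)

P(the item is flagged defective) = 24/25 × 1/20 + 1/100 × 19/20
= 6/125 + 19/2000 = 23/400

P(the item is actually defective|the item is flagged defective) = (6/125) / (23/400) = 96/115

P(the item is actually defective|the item is flagged defective) = 96/115 ≈ 83.48%


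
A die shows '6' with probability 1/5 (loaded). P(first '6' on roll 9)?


Geometric: P(X=9) = (1-p)^(k-1)×p = (4/5)^8×1/5 = 65536/1953125

P(X=9) = 65536/1953125 ≈ 3.36%


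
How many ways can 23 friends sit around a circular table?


Circular arrangements of 23 distinct objects: fix one position to break rotational symmetry.
(n-1)! = 22! = 1124000727777607680000

1124000727777607680000


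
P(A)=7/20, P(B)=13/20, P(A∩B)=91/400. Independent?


P(A)×P(B) = 91/400
P(A∩B) = 91/400
Equal ✓ → Independent

Yes, independent


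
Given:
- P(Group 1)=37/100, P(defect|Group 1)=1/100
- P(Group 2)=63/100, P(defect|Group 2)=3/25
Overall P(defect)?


P(B) = Σ P(B|Aᵢ)×P(Aᵢ)
  1/100×37/100 = 37/10000
  3/25×63/100 = 189/2500
Sum = 793/10000

P(defect) = 793/10000 ≈ 7.93%


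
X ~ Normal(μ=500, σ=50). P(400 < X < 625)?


z₁=(400-500)/50=-2.0, z₂=(625-500)/50=2.5
P = Φ(2.5) - Φ(-2.0) = 0.993790 - 0.022750 = 0.971040 ≈ 0.9710

P(400 < X < 625) ≈ 0.9710


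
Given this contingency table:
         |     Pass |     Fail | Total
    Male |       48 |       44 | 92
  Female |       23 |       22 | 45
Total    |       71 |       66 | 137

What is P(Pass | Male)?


P(Pass | Male) = 48/(48+44) = 48/92 = 12/23

P(Pass|Male) = 12/23 ≈ 52.17%


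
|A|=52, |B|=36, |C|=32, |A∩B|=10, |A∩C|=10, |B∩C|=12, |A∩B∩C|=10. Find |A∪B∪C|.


|A∪B∪C| = 52+36+32-10-10-12+10 = 98

|A∪B∪C| = 98


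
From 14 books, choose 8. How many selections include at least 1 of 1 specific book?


Complement: C(14,8) - C(13,8) = 3003 - 1287 = 1716

1716


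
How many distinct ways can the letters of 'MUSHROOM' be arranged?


Letters: 8, freq: {'M': 2, 'U': 1, 'S': 1, 'H': 1, 'R': 1, 'O': 2}
8!/(2!×1!×1!×1!×1!×2!) = 40320/4 = 10080

10080


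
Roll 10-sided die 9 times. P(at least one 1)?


P(no 1)^9 = (9/10)^9 = 387420489/1000000000
P(≥1) = 1 - 387420489/1000000000 = 612579511/1000000000

P = 612579511/1000000000 ≈ 61.26%


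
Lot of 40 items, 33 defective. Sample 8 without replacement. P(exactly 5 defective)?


Hypergeometric: C(33,5)×C(7,3)/C(40,8)
= 237336×35/76904685 = 50344/466089

P(X=5) = 50344/466089 ≈ 10.80%


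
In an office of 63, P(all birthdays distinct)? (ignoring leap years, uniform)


P(all different) = Π(365-i)/365 for i=0..62
= (365/365)×(364/365)×...×(303/365)
= 0.003396

P ≈ 0.0034 ≈ 0.34%


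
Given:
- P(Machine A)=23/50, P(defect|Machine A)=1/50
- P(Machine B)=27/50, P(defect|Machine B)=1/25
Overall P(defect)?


P(B) = Σ P(B|Aᵢ)×P(Aᵢ)
  1/50×23/50 = 23/2500
  1/25×27/50 = 27/1250
Sum = 77/2500

P(defect) = 77/2500 ≈ 3.08%


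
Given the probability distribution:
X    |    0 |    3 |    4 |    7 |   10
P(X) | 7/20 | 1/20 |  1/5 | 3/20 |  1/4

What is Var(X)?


E[X] = 9/2
E[X²] = 36
Var(X) = E[X²] - (E[X])² = 36 - 81/4 = 63/4

Var(X) = 63/4 ≈ 15.7500


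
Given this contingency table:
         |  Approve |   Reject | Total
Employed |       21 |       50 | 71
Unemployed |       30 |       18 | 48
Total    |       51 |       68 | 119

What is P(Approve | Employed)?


P(Approve | Employed) = 21/(21+50) = 21/71

P(Approve|Employed) = 21/71 ≈ 29.58%


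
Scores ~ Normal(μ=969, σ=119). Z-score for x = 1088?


z = (x - μ)/σ = (1088 - 969)/119 = 1.0

z = 1.0


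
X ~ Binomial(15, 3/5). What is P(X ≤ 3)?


P(X ≤ 3) = Σ P(X=i) for i=0..3
P(X=0) = 32768/30517578125
P(X=1) = 147456/6103515625
P(X=2) = 1548288/6103515625
P(X=3) = 10063872/6103515625
Sum = 58830848/30517578125

P(X ≤ 3) = 58830848/30517578125 ≈ 0.19%


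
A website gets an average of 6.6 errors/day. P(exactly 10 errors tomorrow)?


Poisson(λ=6.6): P(X=10) = e^(-λ)×λ^k/k!
= e^(-6.6) × 6.6^10 / 10!
≈ 0.001360368038 × 156833688.091 / 3628800 ≈ 0.058794

P(X=10) ≈ 0.058794 ≈ 5.88%


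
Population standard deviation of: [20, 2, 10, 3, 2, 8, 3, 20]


Mean = 68/8 = 17/2
  (20-17/2)²=529/4
  (2-17/2)²=169/4
  (10-17/2)²=9/4
  (3-17/2)²=121/4
  (2-17/2)²=169/4
  (8-17/2)²=1/4
  (3-17/2)²=121/4
  (20-17/2)²=529/4
Σ(x-μ)² = 412
σ² = 412/8 = 103/2

σ = √(103/2) ≈ 7.1764


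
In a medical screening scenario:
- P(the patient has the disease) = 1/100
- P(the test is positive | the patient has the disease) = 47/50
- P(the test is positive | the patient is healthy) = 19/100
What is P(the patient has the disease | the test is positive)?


Using Bayes' theorem:
P(A|B) = P(B|A)·P(A) / P(B)

P(the test is positive) = 47/50 × 1/100 + 19/100 × 99/100
= 47/5000 + 1881/10000 = 79/400

P(the patient has the disease|the test is positive) = (47/5000) / (79/400) = 94/1975

P(the patient has the disease|the test is positive) = 94/1975 ≈ 4.76%


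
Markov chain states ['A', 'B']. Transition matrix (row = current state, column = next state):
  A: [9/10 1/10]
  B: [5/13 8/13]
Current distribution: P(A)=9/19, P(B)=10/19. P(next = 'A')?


P(next=A) = Σᵢ P(now=i)×P(i→A)
= 9/19×9/10 + 10/19×5/13
= 81/190 + 50/247 = 1553/2470

P = 1553/2470 ≈ 0.6287


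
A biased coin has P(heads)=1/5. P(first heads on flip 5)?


Geometric: P(X=5) = (1-p)^(k-1)×p = (4/5)^4×1/5 = 256/3125

P(X=5) = 256/3125 ≈ 8.19%


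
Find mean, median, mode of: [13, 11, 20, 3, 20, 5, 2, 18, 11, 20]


Sorted: [2, 3, 5, 11, 11, 13, 18, 20, 20, 20]
Mean = 123/10
Median = 12
Freq: {13: 1, 11: 2, 20: 3, 3: 1, 5: 1, 2: 1, 18: 1}
Mode: [20]

Mean=123/10, Median=12, Mode=20


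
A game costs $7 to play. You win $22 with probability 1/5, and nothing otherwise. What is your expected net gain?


E[gain] = (22-7)×1/5 + (-7)×4/5
= 3 - 28/5 = -13/5

Expected net gain = $-13/5 ≈ $-2.60


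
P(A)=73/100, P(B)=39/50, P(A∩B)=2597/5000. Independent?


P(A)×P(B) = 2847/5000
P(A∩B) = 2597/5000
Not equal → NOT independent

No, not independent


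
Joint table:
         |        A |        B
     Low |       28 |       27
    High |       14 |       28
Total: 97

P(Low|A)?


P(Low|A) = 28/(28+14) = 28/42 = 2/3

P = 2/3 ≈ 66.67%


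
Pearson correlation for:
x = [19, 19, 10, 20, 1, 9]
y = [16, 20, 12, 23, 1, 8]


n=6, Σx=78, Σy=80, Σxy=1337, Σx²=1304, Σy²=1394
r = (6×1337 - 78×80)/√((6×1304 - 78²)(6×1394 - 80²))
= 1782/√(1740×1964) = 1782/√3417360 ≈ 1782/1848.6103 ≈ 0.9640

r ≈ 0.9640


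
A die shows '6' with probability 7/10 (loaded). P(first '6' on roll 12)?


Geometric: P(X=12) = (1-p)^(k-1)×p = (3/10)^11×7/10 = 1240029/1000000000000

P(X=12) = 1240029/1000000000000 ≈ 0.00%


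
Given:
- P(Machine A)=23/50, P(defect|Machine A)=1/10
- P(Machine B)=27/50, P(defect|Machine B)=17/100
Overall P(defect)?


P(B) = Σ P(B|Aᵢ)×P(Aᵢ)
  1/10×23/50 = 23/500
  17/100×27/50 = 459/5000
Sum = 689/5000

P(defect) = 689/5000 ≈ 13.78%


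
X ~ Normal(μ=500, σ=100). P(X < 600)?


z = (600-500)/100 = 1.0
P(Z < 1.0) = 0.8413

P(X < 600) ≈ 0.8413


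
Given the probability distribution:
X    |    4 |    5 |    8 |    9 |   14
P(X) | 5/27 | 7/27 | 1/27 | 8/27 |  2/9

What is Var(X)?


E[X] = 73/9
E[X²] = 2143/27
Var(X) = E[X²] - (E[X])² = 2143/27 - 5329/81 = 1100/81

Var(X) = 1100/81 ≈ 13.5802


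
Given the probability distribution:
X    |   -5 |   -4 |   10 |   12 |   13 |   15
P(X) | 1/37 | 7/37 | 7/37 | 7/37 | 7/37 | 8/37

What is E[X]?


E[X] = Σ x·P(X=x)
= (-5)×(1/37) + (-4)×(7/37) + (10)×(7/37) + (12)×(7/37) + (13)×(7/37) + (15)×(8/37)
= 332/37

E[X] = 332/37


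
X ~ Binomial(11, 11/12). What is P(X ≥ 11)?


P(X ≥ 11) = Σ P(X=i) for i=11..11
P(X=11) = 285311670611/743008370688
Sum = 285311670611/743008370688

P(X ≥ 11) = 285311670611/743008370688 ≈ 38.40%


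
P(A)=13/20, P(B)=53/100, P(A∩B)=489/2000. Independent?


P(A)×P(B) = 689/2000
P(A∩B) = 489/2000
Not equal → NOT independent

No, not independent


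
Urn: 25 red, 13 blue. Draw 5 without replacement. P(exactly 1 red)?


Hypergeometric: C(25,1)×C(13,4)/C(38,5)
= 25×715/501942 = 17875/501942

P(X=1) = 17875/501942 ≈ 3.56%


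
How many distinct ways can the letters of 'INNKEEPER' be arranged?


Letters: 9, freq: {'I': 1, 'N': 2, 'K': 1, 'E': 3, 'P': 1, 'R': 1}
9!/(1!×2!×1!×3!×1!×1!) = 362880/12 = 30240

30240


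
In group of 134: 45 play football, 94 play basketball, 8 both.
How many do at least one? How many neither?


|A∪B| = 45+94-8 = 131
Neither = 134-131 = 3

At least one: 131; Neither: 3


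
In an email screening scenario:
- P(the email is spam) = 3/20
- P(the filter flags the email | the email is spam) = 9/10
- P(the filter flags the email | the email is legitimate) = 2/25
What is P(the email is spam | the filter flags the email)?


Using Bayes' theorem:
P(A|B) = P(B|A)·P(A) / P(B)

P(the filter flags the email) = 9/10 × 3/20 + 2/25 × 17/20
= 27/200 + 17/250 = 203/1000

P(the email is spam|the filter flags the email) = (27/200) / (203/1000) = 135/203

P(the email is spam|the filter flags the email) = 135/203 ≈ 66.50%


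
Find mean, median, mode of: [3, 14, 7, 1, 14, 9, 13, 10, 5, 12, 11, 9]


Sorted: [1, 3, 5, 7, 9, 9, 10, 11, 12, 13, 14, 14]
Mean = 108/12 = 9
Median = 19/2
Freq: {3: 1, 14: 2, 7: 1, 1: 1, 9: 2, 13: 1, 10: 1, 5: 1, 12: 1, 11: 1}
Mode: [9, 14]

Mean=9, Median=19/2, Mode=[9, 14]


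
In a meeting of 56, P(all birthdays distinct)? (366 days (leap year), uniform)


P(all different) = Π(366-i)/366 for i=0..55
= (366/366)×(365/366)×...×(311/366)
= 0.011818

P ≈ 0.0118 ≈ 1.18%


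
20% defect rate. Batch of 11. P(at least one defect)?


P(all good) = (4/5)^11 = 4194304/48828125
P(≥1 defect) = 44633821/48828125

P = 44633821/48828125 ≈ 91.41%


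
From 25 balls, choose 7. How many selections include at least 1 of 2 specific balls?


Complement: C(25,7) - C(23,7) = 480700 - 245157 = 235543

235543


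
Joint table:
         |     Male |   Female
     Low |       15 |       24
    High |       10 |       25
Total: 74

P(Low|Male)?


P(Low|Male) = 15/(15+10) = 15/25 = 3/5

P = 3/5 ≈ 60.00%


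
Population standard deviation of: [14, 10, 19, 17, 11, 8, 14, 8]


Mean = 101/8
  (14-101/8)²=121/64
  (10-101/8)²=441/64
  (19-101/8)²=2601/64
  (17-101/8)²=1225/64
  (11-101/8)²=169/64
  (8-101/8)²=1369/64
  (14-101/8)²=121/64
  (8-101/8)²=1369/64
Σ(x-μ)² = 927/8
σ² = (927/8)/8 = 927/64

σ = √(927/64) ≈ 3.8058


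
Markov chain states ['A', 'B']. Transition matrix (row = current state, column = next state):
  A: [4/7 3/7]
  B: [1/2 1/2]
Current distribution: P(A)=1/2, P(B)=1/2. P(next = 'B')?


P(next=B) = Σᵢ P(now=i)×P(i→B)
= 1/2×3/7 + 1/2×1/2
= 3/14 + 1/4 = 13/28

P = 13/28 ≈ 0.4643


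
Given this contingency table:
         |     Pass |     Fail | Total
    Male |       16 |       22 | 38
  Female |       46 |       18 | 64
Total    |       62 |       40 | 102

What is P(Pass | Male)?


P(Pass | Male) = 16/(16+22) = 16/38 = 8/19

P(Pass|Male) = 8/19 ≈ 42.11%


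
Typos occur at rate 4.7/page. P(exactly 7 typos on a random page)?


Poisson(λ=4.7): P(X=7) = e^(-λ)×λ^k/k!
= e^(-4.7) × 4.7^7 / 7!
≈ 0.009095277102 × 50662.3120463 / 5040 ≈ 0.091426

P(X=7) ≈ 0.091426 ≈ 9.14%


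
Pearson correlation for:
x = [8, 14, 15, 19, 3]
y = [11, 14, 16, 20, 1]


n=5, Σx=59, Σy=62, Σxy=907, Σx²=855, Σy²=974
r = (5×907 - 59×62)/√((5×855 - 59²)(5×974 - 62²))
= 877/√(794×1026) = 877/√814644 ≈ 877/902.5763 ≈ 0.9717

r ≈ 0.9717


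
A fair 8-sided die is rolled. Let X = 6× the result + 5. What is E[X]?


E[die] = (1+8)/2 = 9/2
E[X] = 6×9/2 + 5 = 32

E[X] = 32


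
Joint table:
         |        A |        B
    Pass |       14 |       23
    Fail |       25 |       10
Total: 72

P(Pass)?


P(Pass) = (14+23)/72 = 37/72

P(Pass) = 37/72 ≈ 51.39%
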